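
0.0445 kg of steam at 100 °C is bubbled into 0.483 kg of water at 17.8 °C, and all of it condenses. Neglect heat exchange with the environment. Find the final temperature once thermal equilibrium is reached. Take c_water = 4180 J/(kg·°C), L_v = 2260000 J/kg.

T_f ≈ 70.3 °C

Conservation of energy gives ΣQ = 0:
condense steam: −0.0445×2260000 = −100570
  condensate cools 100→T: 0.0445×4180×(T − 100) = 186.01(T − 100)
  original water: 2018.9(T − 17.8)
2204.9 T = 100570 + 18601 + 35937 = 155108
T ≈ 70.35 °C (< 100 °C, so full condensation is consistent).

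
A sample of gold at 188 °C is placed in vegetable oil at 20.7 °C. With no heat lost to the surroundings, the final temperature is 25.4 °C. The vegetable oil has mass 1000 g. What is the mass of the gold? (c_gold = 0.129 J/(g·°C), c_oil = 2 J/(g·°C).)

Heat lost by the gold = heat gained by the oil:
m·0.129·(188 − 25.4) = 1000·2·(25.4 − 20.7)
20.98 m = 9400  ⇒  m ≈ 448.1 g

m ≈ 448 g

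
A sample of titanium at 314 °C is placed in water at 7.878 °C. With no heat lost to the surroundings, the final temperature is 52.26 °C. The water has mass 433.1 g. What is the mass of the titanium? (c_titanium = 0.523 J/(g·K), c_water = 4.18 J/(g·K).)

Net heat exchanged in the isolated system is zero:
m×0.523×(52.26 − 314) + 433.1×4.18×(52.26 − 7.878) = 0
-136.89 m = -80347
m = -80347/-136.89 ≈ 586.9 g

m ≈ 587 g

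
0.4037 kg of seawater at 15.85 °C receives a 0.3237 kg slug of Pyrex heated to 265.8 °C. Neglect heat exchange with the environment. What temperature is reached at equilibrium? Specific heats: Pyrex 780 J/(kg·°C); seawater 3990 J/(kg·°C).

T_f ≈ 49.7 °C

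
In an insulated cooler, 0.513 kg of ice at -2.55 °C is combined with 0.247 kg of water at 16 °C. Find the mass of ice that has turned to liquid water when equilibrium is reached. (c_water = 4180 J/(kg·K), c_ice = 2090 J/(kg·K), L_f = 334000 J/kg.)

Cooling the water to 0 °C releases 0.247·4180·16 = 16519 J.
Warming the ice to 0 °C takes 0.513·2090·2.55 = 2734 J, leaving 13785 J for melting.
To melt every bit of ice: 0.513·334000 = 171342 J.
That's not enough to melt it all — equilibrium is at 0 °C with ice remaining.
m_melted·334000 = 13785  ⇒  m_melted ≈ 0.04127 kg.

m_melted ≈ 0.0413 kg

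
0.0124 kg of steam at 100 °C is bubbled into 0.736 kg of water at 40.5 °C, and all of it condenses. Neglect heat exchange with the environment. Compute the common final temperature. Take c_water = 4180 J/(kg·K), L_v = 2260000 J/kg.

T_f ≈ 50.4 °C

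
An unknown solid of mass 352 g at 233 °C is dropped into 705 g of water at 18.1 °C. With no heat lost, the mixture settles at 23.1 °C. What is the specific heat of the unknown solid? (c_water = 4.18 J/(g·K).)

c ≈ 0.199 J/(g·K)

m_s c (T_s − T_f) = m_water c_water (T_f − T_0):
352×c×(233 − 23.1) = 705×4.18×(23.1 − 18.1)
73885 c = 14734  ⇒  c ≈ 0.1994 J/(g·K)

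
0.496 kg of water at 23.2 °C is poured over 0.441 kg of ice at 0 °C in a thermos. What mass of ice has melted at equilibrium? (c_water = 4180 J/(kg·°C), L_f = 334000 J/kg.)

Heat available from the water dropping to 0 °C: 0.496×4180×23.2 = 48100 J.
Melting all 0.441 kg of ice would need 0.441×334000 = 147294 J.
That's not enough to melt it all — equilibrium is at 0 °C with ice remaining.
Mass melted = 48100/334000 ≈ 0.144 kg.

m_melted ≈ 0.144 kg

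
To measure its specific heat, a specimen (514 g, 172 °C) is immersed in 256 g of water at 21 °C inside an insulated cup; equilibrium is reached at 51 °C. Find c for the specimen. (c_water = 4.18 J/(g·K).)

Conservation of energy gives ΣQ = 0:
514×c×(51 − 172) + 256×4.18×(51 − 21) = 0
-62194 c = -32102
c = -32102/-62194 ≈ 0.5162 J/(g·K)

c ≈ 0.516 J/(g·K)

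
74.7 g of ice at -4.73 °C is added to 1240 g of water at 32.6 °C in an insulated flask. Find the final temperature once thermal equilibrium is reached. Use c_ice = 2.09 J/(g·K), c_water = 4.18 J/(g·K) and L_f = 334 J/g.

T_f ≈ 26.1 °C

Energy balance with sensible and latent terms:
ice -4.73→0 °C: 74.7·2.09·4.73 = 738.46; latent heat to melt: 74.7·334 = 24950; meltwater 0→T: 74.7·4.18·T = 312.25 T; water: 5183.2(T − 32.6)
5495.4 T = 168972 − 25688 = 143284
T ≈ 26.07 °C. Since T > 0 °C, the all-ice-melts assumption holds.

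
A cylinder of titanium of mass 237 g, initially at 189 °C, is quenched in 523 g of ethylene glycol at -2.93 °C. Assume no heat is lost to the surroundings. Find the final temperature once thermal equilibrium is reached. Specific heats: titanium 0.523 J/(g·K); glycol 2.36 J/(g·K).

T_f ≈ 14.6 °C

With ΣQ=0 the equilibrium temperature is the m·c-weighted mean:
T_f = (123.95*189 + 1234.3*(-2.93)) / (123.95 + 1234.3)
    = 19810 / 1358.2 ≈ 14.59 °C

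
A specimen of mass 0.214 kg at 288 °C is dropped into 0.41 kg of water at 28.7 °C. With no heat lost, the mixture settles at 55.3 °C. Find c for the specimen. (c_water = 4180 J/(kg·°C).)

c ≈ 915 J/(kg·°C)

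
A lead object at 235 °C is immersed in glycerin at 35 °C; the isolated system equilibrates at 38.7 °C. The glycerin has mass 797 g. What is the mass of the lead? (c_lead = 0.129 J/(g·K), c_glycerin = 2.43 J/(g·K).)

m ≈ 283 g

Net heat exchanged in the isolated system is zero:
m×0.129×(38.7 − 235) + 797×2.43×(38.7 − 35) = 0
-25.32 m = -7165.8
m = -7165.8/-25.32 ≈ 283 g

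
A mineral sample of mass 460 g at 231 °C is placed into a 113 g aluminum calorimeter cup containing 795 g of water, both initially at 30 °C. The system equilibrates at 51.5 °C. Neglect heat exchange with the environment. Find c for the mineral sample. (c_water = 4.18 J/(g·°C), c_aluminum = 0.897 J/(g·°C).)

c ≈ 0.892 J/(g·°C)

Net heat exchanged in the isolated system is zero:
460·c·(51.5 − 231) + 795·4.18·(51.5 − 30) + 113·0.897·(51.5 − 30) = 0
-82570 c = -73626
c = -73626/-82570 ≈ 0.8917 J/(g·°C)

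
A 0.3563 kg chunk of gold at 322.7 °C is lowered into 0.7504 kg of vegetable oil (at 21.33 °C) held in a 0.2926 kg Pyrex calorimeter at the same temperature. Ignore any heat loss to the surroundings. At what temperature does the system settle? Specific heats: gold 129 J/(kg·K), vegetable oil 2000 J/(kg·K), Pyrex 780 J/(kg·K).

T_f ≈ 29.1 °C

T_f is the heat-capacity-weighted average of the initial temperatures:
T_f = (45.96×322.7 + 1500.8×21.33 + 228.23×21.33) / (45.96 + 1500.8 + 228.23)
    = 51712 / 1775 ≈ 29.13 °C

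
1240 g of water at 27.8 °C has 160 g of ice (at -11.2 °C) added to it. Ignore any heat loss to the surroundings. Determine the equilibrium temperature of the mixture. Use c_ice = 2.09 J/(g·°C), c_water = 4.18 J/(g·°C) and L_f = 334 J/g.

T_f ≈ 14.9 °C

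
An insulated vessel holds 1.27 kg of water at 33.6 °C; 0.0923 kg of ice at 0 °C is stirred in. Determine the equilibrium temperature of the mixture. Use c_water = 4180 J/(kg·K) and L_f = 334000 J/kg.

Energy balance with sensible and latent terms:
latent heat to melt: 0.0923×334000 = 30828
  meltwater 0→T: 0.0923×4180×T = 385.81 T
  water: 5308.6(T − 33.6)
5694.4 T = 178369 − 30828 = 147541
T ≈ 25.91 °C — above 0 °C, consistent with complete melting.

T_f ≈ 25.9 °C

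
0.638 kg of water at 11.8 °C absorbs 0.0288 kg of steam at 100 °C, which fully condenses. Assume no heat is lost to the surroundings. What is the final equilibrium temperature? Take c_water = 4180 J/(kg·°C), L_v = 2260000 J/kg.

T_f ≈ 39.0 °C

Energy conservation, ΣQ = 0:
condense steam: −0.0288·2260000 = −65088; condensed water 100 °C→T: 120.38(T − 100); water warms: 0.638·4180·(T − 11.8) = 2666.8(T − 11.8)
2787.2 T = 65088 + 12038 + 31469 = 108595
T ≈ 38.96 °C — below 100 °C, confirming all the steam condensed.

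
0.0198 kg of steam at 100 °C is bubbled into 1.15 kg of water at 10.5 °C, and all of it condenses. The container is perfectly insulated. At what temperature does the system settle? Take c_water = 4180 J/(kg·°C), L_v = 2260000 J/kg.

Heat gained plus heat lost sum to zero:
condense steam: −0.0198·2260000 = −44748; condensate cools 100→T: 0.0198·4180·(T − 100) = 82.76(T − 100); original water: 4807(T − 10.5)
4889.8 T = 44748 + 8276.4 + 50474 = 103498
T ≈ 21.17 °C — below 100 °C, confirming all the steam condensed.

T_f ≈ 21.2 °C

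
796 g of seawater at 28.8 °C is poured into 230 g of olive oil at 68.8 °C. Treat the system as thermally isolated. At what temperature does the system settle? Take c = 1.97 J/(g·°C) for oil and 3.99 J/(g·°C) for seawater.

T_f ≈ 33.8 °C

Setting the total heat transfer to zero:
230*1.97*(T − 68.8) + 796*3.99*(T − 28.8) = 0
(453.1 + 3176) T = 453.1*68.8 + 3176*28.8
T = 122643 / 3629.1 = 33.8 °C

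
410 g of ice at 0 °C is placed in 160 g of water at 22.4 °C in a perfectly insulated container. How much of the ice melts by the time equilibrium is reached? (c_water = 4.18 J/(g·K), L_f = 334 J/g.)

m_melted ≈ 44.9 g

Water can give up m c ΔT = 160×4.18×22.4 = 14981 J before reaching 0 °C.
Melting all 410 g of ice would need 410×334 = 136940 J.
14981 J < 136940 J, so only part of the ice melts and the system sits at 0 °C.
Mass melted = 14981/334 ≈ 44.85 g.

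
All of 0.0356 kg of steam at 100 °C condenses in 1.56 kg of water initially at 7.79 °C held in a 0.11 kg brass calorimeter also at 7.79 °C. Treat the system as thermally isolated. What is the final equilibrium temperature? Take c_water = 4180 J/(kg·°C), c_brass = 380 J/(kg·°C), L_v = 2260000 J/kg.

Let T be the final temperature. ΣQ_i = 0:
latent heat released on condensation: 0.0356·2260000 = 80456; condensed water 100 °C→T: 148.81(T − 100); original water: 6520.8(T − 7.79); cup: 41.8(T − 7.79)
6711.4 T = 80456 + 14881 + 51123 = 146459
T ≈ 21.82 °C, under the boiling point, so the assumption holds.

T_f ≈ 21.8 °C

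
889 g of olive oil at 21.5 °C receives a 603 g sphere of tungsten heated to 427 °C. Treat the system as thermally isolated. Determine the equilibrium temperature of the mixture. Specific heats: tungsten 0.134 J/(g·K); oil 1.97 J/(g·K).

T_f ≈ 39.4 °C

Set heat shed by the hot body equal to heat absorbed by the cold body:
603*0.134*(427 − T) = 889*1.97*(T − 21.5)
80.8(427 − T) = 1751.3(T − 21.5)
1832.1 T = 72156  ⇒  T ≈ 39.38 °C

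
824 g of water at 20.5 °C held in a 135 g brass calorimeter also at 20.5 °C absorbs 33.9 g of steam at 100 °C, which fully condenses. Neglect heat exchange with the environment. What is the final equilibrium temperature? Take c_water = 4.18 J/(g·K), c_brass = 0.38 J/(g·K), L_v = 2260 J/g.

Let T be the final temperature. ΣQ_i = 0:
condense steam: −33.9·2260 = −76614
  condensate cools 100→T: 33.9·4.18·(T − 100) = 141.7(T − 100)
  water warms: 824·4.18·(T − 20.5) = 3444.3(T − 20.5)
  brass cup: 135·0.38·(T − 20.5) = 51.3(T − 20.5)
3637.3 T = 76614 + 14170 + 71660 = 162444
T ≈ 44.66 °C (< 100 °C, so full condensation is consistent).

T_f ≈ 44.7 °C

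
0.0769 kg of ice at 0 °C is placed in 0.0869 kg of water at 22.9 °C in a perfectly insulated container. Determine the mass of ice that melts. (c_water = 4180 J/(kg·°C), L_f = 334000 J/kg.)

Cooling the water to 0 °C releases 0.0869·4180·22.9 = 8318.2 J.
Fully melting the ice requires m_ice L_f = 0.0769·334000 = 25685 J.
Since 8318.2 < 25685 J, not all the ice melts; equilibrium is at 0 °C.
Mass melted = 8318.2/334000 ≈ 0.0249 kg.

m_melted ≈ 0.0249 kg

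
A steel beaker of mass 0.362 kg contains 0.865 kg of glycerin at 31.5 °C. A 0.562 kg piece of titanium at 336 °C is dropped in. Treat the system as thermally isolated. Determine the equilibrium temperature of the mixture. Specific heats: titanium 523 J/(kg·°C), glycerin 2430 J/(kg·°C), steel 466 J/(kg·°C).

T_f ≈ 66.4 °C

Conservation of energy gives ΣQ = 0:
0.562×523×(T − 336) + 0.865×2430×(T − 31.5) + 0.362×466×(T − 31.5) = 0
2564.6 T = 170284
T = 170284/2564.6 ≈ 66.40 °C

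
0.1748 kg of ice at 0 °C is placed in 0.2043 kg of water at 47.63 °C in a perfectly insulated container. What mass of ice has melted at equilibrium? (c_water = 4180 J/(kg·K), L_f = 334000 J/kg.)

Cooling the water to 0 °C releases 0.2043·4180·47.63 = 40675 J.
To melt every bit of ice: 0.1748·334000 = 58383 J.
That's not enough to melt it all — equilibrium is at 0 °C with ice remaining.
m_melted·334000 = 40675  ⇒  m_melted ≈ 0.1218 kg.

m_melted ≈ 0.122 kg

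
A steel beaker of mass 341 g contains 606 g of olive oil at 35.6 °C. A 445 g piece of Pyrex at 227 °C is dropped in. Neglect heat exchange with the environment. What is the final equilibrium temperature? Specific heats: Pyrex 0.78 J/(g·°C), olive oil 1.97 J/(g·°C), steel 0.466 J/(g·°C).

T_f ≈ 74.7 °C

With ΣQ=0 the equilibrium temperature is the m·c-weighted mean:
T_f = (347.1*227 + 1193.8*35.6 + 158.91*35.6) / (347.1 + 1193.8 + 158.91)
    = 126949 / 1699.8 ≈ 74.68 °C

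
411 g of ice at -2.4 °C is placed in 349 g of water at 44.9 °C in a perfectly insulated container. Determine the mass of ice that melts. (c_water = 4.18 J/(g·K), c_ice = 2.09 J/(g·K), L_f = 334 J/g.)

Heat available from the water dropping to 0 °C: 349×4.18×44.9 = 65501 J.
Of that, 411×2.09×2.4 = 2061.6 J goes to bring the ice to 0 °C, leaving 63439 J.
Fully melting the ice requires m_ice L_f = 411×334 = 137274 J.
Since 63439 < 137274 J, not all the ice melts; equilibrium is at 0 °C.
m_melted×334 = 63439  ⇒  m_melted ≈ 189.9 g.

m_melted ≈ 190 g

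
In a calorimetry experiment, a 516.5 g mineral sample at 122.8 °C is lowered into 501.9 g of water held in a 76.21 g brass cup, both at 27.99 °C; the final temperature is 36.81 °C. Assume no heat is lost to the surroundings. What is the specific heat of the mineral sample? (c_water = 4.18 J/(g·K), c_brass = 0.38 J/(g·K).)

c ≈ 0.422 J/(g·K)

Heat gained plus heat lost sum to zero:
516.5·c·(36.81 − 122.8) + 501.9·4.18·(36.81 − 27.99) + 76.21·0.38·(36.81 − 27.99) = 0
-44414 c = -18759
c = -18759/-44414 ≈ 0.4224 J/(g·K)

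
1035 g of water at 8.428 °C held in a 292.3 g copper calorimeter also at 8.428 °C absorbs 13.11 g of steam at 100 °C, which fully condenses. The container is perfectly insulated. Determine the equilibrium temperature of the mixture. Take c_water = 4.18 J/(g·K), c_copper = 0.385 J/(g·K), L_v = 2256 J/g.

T_f ≈ 16.1 °C

Net heat exchanged in the isolated system is zero:
condense steam: −13.11·2256 = −29576; condensate cools 100→T: 13.11·4.18·(T − 100) = 54.8(T − 100); original water: 4326.3(T − 8.428); copper cup: 292.3·0.385·(T − 8.428) = 112.54(T − 8.428)
4493.6 T = 29576 + 5480 + 37411 = 72467
T ≈ 16.13 °C, under the boiling point, so the assumption holds.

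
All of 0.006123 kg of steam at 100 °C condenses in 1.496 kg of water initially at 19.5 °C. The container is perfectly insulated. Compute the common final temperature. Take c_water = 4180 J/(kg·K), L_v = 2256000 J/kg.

T_f ≈ 22.0 °C

Energy conservation, ΣQ = 0:
steam→water at 100 °C releases m L_v = 0.006123·2256000 = 13813; condensate cools 100→T: 0.006123·4180·(T − 100) = 25.59(T − 100); water warms: 1.496·4180·(T − 19.5) = 6253.3(T − 19.5)
6278.9 T = 13813 + 2559.4 + 121939 = 138312
T ≈ 22.03 °C, under the boiling point, so the assumption holds.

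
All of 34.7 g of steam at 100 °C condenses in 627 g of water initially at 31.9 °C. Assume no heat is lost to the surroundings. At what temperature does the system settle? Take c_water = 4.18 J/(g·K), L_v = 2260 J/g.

Conservation of energy gives ΣQ = 0:
latent heat released on condensation: 34.7·2260 = 78422
  condensate cools 100→T: 34.7·4.18·(T − 100) = 145.05(T − 100)
  water warms: 627·4.18·(T − 31.9) = 2620.9(T − 31.9)
2765.9 T = 78422 + 14505 + 83605 = 176532
T ≈ 63.82 °C (< 100 °C, so full condensation is consistent).

T_f ≈ 63.8 °C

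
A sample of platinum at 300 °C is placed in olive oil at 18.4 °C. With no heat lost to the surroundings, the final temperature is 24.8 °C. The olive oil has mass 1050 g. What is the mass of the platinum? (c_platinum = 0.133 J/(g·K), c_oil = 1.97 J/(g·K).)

Heat lost by the platinum = heat gained by the oil:
m×0.133×(300 − 24.8) = 1050×1.97×(24.8 − 18.4)
36.6 m = 13238  ⇒  m ≈ 361.7 g

m ≈ 362 g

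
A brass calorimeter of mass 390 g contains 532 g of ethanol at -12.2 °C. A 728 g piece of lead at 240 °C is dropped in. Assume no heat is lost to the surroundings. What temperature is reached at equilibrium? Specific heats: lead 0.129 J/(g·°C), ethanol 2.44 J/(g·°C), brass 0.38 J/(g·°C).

T_f ≈ 3.2 °C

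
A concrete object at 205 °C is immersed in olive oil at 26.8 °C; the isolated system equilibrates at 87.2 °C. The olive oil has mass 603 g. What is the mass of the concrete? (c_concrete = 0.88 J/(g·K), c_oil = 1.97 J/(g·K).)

Heat lost by the concrete = heat gained by the oil:
m·0.88·(205 − 87.2) = 603·1.97·(87.2 − 26.8)
103.66 m = 71750  ⇒  m ≈ 692.1 g

m ≈ 692 g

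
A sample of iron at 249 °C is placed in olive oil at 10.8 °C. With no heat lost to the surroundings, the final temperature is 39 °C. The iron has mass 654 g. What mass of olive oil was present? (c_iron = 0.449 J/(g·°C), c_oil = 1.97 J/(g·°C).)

m ≈ 1110 g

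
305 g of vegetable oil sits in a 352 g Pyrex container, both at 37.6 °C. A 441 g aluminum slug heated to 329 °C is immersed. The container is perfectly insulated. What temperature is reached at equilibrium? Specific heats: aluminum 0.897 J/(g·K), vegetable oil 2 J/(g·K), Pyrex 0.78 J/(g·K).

Heat gained plus heat lost sum to zero:
441*0.897*(T − 329) + 305*2*(T − 37.6) + 352*0.78*(T − 37.6) = 0
395.58(T − 329) + 610(T − 37.6) + 274.56(T − 37.6) = 0
1280.1 T = 163404
T = 163404 / 1280.1 = 128 °C

T_f ≈ 127.6 °C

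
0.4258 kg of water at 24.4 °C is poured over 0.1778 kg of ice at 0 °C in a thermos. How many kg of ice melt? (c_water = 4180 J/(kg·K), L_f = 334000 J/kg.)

Water can give up m c ΔT = 0.4258×4180×24.4 = 43428 J before reaching 0 °C.
Melting all 0.1778 kg of ice would need 0.1778×334000 = 59385 J.
Since 43428 < 59385 J, not all the ice melts; equilibrium is at 0 °C.
Mass melted = 43428/334000 ≈ 0.13 kg.

m_melted ≈ 0.13 kg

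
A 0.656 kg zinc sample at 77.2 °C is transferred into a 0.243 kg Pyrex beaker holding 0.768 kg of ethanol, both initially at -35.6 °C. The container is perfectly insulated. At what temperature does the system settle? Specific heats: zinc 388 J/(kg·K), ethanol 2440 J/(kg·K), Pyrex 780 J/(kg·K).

With ΣQ=0 the equilibrium temperature is the m·c-weighted mean:
T_f = (254.53*77.2 + 1873.9*(-35.6) + 189.54*(-35.6)) / (254.53 + 1873.9 + 189.54)
    = -53810 / 2318 ≈ -23.21 °C

T_f ≈ -23.2 °C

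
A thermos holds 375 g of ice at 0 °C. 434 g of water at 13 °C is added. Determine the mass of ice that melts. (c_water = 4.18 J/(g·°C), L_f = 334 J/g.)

m_melted ≈ 70.6 g

Water can give up m c ΔT = 434×4.18×13 = 23584 J before reaching 0 °C.
To melt every bit of ice: 375×334 = 125250 J.
23584 J < 125250 J, so only part of the ice melts and the system sits at 0 °C.
m_melt = 23584 / L_f = 70.61 g.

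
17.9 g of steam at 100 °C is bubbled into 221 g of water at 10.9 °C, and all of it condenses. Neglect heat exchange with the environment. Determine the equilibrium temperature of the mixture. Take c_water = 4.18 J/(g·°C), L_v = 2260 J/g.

T_f ≈ 58.1 °C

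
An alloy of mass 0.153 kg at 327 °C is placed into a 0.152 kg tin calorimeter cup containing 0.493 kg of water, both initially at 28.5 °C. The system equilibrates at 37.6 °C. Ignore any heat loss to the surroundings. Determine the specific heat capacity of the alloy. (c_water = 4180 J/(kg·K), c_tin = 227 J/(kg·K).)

c ≈ 431 J/(kg·K)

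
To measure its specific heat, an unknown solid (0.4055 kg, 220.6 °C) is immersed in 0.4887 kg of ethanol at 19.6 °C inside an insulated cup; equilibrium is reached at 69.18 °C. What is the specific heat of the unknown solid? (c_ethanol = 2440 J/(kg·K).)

Heat lost by the unknown solid = heat gained by the ethanol:
0.4055·c·(220.6 − 69.18) = 0.4887·2440·(69.18 − 19.6)
61.4 c = 59121  ⇒  c ≈ 962.9 J/(kg·K)

c ≈ 963 J/(kg·K)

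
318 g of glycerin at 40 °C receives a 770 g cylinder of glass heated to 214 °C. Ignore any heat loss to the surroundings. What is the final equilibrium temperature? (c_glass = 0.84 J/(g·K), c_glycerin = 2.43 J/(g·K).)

T_f ≈ 119.3 °C

Heat gained plus heat lost sum to zero:
770×0.84×(T − 214) + 318×2.43×(T − 40) = 0
(646.8 + 772.74) T = 646.8×214 + 772.74×40
T ≈ 119.28 °C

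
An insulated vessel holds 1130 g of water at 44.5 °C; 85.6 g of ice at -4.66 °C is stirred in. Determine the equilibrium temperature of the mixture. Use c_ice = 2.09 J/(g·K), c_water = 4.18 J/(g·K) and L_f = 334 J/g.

Conservation of energy gives ΣQ = 0:
warm ice to 0 °C: 85.6·2.09·(0 − (-4.66)) = 833.69
  fusion: m_ice L_f = 85.6·334 = 28590
  meltwater 0→T: 85.6·4.18·T = 357.81 T
  water cools: 1130·4.18·(T − 44.5) = 4723.4(T − 44.5)
5081.2 T = 210191 − 29424 = 180767
T ≈ 35.58 °C — above 0 °C, consistent with complete melting.

T_f ≈ 35.6 °C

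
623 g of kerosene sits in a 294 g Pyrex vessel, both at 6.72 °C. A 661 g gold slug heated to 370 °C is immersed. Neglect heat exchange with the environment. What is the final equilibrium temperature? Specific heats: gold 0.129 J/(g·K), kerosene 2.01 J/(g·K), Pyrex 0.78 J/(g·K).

T_f ≈ 26.5 °C

Net heat exchanged in the isolated system is zero:
661*0.129*(T − 370) + 623*2.01*(T − 6.72) + 294*0.78*(T − 6.72) = 0
85.27(T − 370) + 1252.2(T − 6.72) + 229.32(T − 6.72) = 0
1566.8 T = 41506
T = 41506 / 1566.8 = 26.5 °C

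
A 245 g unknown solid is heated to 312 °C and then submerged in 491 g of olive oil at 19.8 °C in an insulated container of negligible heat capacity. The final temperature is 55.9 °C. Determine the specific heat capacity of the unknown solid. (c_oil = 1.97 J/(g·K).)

c ≈ 0.557 J/(g·K)

Heat gained plus heat lost sum to zero:
245·c·(55.9 − 312) + 491·1.97·(55.9 − 19.8) = 0
-62745 c = -34918
c = -34918/-62745 ≈ 0.5565 J/(g·K)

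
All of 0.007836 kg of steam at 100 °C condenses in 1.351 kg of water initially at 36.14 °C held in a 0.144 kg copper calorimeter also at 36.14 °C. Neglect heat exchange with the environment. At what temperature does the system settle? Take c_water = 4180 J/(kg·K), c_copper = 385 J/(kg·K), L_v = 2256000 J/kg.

T_f ≈ 39.6 °C

Sum of m c ΔT and latent-heat terms is zero:
latent heat released on condensation: 0.007836×2256000 = 17678; condensate cools 100→T: 0.007836×4180×(T − 100) = 32.75(T − 100); original water: 5647.2(T − 36.14); copper cup: 0.144×385×(T − 36.14) = 55.44(T − 36.14)
5735.4 T = 17678 + 3275.4 + 206093 = 227046
T ≈ 39.59 °C — below 100 °C, confirming all the steam condensed.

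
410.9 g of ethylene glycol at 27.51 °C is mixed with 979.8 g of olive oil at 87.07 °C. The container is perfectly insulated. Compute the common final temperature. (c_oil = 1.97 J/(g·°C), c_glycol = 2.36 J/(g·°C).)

T_f = Σ m_i c_i T_i / Σ m_i c_i:
T_f = (1930.2*87.07 + 969.72*27.51) / (1930.2 + 969.72)
    = 194740 / 2899.9 ≈ 67.15 °C

T_f ≈ 67.2 °C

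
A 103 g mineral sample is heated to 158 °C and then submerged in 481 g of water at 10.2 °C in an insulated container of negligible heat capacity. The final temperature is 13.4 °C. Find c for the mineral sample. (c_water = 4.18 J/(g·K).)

Let T be the final temperature. ΣQ_i = 0:
103×c×(13.4 − 158) + 481×4.18×(13.4 − 10.2) = 0
-14894 c = -6433.9
c = -6433.9/-14894 ≈ 0.432 J/(g·K)

c ≈ 0.432 J/(g·K)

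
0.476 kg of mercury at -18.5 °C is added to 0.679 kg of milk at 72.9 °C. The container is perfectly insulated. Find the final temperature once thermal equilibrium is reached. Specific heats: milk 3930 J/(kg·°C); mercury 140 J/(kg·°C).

T_f ≈ 70.7 °C

Energy conservation, ΣQ = 0:
0.679·3930·(T − 72.9) + 0.476·140·(T − (-18.5)) = 0
2735.1 T = 193299
T = 193299 / 2735.1 = 70.7 °C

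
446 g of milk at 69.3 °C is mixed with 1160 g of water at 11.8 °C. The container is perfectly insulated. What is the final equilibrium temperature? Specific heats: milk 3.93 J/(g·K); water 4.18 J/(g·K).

T_f ≈ 27.1 °C

Net heat exchanged in the isolated system is zero:
446*3.93*(T − 69.3) + 1160*4.18*(T − 11.8) = 0
6601.6 T = 178683
T = 178683/6601.6 ≈ 27.07 °C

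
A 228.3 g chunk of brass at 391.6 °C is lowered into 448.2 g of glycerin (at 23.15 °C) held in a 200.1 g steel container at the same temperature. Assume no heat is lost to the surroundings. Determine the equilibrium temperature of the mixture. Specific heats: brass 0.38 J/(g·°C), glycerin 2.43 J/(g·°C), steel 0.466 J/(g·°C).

Conservation of energy gives ΣQ = 0:
228.3·0.38·(T − 391.6) + 448.2·2.43·(T − 23.15) + 200.1·0.466·(T − 23.15) = 0
86.75(T − 391.6) + 1089.1(T − 23.15) + 93.25(T − 23.15) = 0
(86.75 + 1089.1 + 93.25) T = 86.75·391.6 + 1089.1·23.15 + 93.25·23.15
T = 61345 / 1269.1 = 48.3 °C

T_f ≈ 48.3 °C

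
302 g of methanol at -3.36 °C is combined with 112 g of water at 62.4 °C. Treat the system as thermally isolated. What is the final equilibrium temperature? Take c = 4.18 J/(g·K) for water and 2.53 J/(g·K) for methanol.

T_f ≈ 21.6 °C

Heat lost by the water equals heat gained by the methanol:
112·4.18·(62.4 − T) = 302·2.53·(T − (-3.36))
468.16(62.4 − T) = 764.06(T − (-3.36))
1232.2 T = 26646  ⇒  T ≈ 21.62 °C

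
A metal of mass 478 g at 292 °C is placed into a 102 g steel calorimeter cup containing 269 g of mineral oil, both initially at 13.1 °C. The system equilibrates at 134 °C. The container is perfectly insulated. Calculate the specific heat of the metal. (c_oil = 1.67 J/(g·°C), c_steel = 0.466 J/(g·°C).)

Energy conservation, ΣQ = 0:
478×c×(134 − 292) + 269×1.67×(134 − 13.1) + 102×0.466×(134 − 13.1) = 0
-75524 c = -60059
c = -60059/-75524 ≈ 0.7952 J/(g·°C)

c ≈ 0.795 J/(g·°C)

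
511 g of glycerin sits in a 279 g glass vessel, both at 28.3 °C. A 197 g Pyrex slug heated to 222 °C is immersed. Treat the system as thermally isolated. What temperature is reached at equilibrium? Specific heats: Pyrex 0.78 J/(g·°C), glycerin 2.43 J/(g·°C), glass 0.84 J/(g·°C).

T_f = Σ m_i c_i T_i / Σ m_i c_i:
T_f = (153.66*222 + 1241.7*28.3 + 234.36*28.3) / (153.66 + 1241.7 + 234.36)
    = 75886 / 1629.8 ≈ 46.56 °C

T_f ≈ 46.6 °C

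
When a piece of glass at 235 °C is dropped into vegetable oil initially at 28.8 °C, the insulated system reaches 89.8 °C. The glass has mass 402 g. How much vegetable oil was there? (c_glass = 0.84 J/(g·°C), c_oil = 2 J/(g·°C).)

|Q_glass| = |Q_oil|:
402×0.84×(235 − 89.8) = m×2×(89.8 − 28.8)
122 m = 49031  ⇒  m ≈ 401.9 g

m ≈ 402 g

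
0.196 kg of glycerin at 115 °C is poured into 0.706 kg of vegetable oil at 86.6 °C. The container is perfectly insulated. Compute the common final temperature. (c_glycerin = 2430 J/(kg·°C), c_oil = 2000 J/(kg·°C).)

|Q_glycerin| = |Q_oil|:
0.196·2430·(115 − T) = 0.706·2000·(T − 86.6)
476.28(115 − T) = 1412(T − 86.6)
1888.3 T = 177051  ⇒  T ≈ 93.76 °C

T_f ≈ 93.8 °C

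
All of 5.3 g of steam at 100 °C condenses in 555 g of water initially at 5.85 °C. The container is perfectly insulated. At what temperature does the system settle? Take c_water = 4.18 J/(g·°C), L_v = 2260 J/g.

T_f ≈ 11.9 °C

Let T be the final temperature. ΣQ_i = 0:
condense steam: −5.3×2260 = −11978; condensed water 100 °C→T: 22.15(T − 100); water warms: 555×4.18×(T − 5.85) = 2319.9(T − 5.85)
2342.1 T = 11978 + 2215.4 + 13571 = 27765
T ≈ 11.85 °C (< 100 °C, so full condensation is consistent).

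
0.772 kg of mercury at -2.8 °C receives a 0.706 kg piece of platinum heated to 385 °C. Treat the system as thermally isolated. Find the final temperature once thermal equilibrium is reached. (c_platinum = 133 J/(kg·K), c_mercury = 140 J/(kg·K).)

T_f ≈ 177.5 °C

Setting the total heat transfer to zero:
0.706*133*(T − 385) + 0.772*140*(T − (-2.8)) = 0
93.9(T − 385) + 108.08(T − (-2.8)) = 0
201.98 T = 35848
T = 35848 / 201.98 = 177 °C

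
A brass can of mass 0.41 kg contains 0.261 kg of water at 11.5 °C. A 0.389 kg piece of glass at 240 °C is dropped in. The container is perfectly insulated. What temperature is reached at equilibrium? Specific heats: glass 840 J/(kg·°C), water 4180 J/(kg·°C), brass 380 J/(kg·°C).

T_f ≈ 59.0 °C

Heat gained plus heat lost sum to zero:
0.389×840×(T − 240) + 0.261×4180×(T − 11.5) + 0.41×380×(T − 11.5) = 0
326.76(T − 240) + 1091(T − 11.5) + 155.8(T − 11.5) = 0
(326.76 + 1091 + 155.8) T = 326.76×240 + 1091×11.5 + 155.8×11.5
T = 92760 / 1573.5 = 59 °C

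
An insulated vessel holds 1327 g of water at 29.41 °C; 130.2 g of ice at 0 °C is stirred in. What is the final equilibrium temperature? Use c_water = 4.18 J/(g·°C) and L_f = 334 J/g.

T_f ≈ 19.6 °C

Energy balance with sensible and latent terms:
latent heat to melt: 130.2×334 = 43487; meltwater 0→T: 130.2×4.18×T = 544.24 T; water: 5546.9(T − 29.41)
6091.1 T = 163133 − 43487 = 119646
T ≈ 19.64 °C — above 0 °C, consistent with complete melting.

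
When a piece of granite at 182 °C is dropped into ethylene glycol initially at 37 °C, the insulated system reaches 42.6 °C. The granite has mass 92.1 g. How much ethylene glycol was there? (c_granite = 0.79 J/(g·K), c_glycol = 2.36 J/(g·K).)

m ≈ 767 g

Energy conservation, ΣQ = 0:
92.1·0.79·(42.6 − 182) + m·2.36·(42.6 − 37) = 0
13.22 m = 10143
m = 10143/13.22 ≈ 767.4 g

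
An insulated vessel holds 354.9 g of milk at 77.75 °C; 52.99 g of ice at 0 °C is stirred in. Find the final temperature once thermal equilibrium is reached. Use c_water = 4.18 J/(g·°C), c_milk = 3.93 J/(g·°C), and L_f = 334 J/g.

Let T be the final temperature. ΣQ_i = 0:
latent heat to melt: 52.99·334 = 17699; meltwater 0→T: 52.99·4.18·T = 221.5 T; milk cools: 354.9·3.93·(T − 77.75) = 1394.8(T − 77.75)
1616.3 T = 108442 − 17699 = 90744
T ≈ 56.14 °C — above 0 °C, consistent with complete melting.

T_f ≈ 56.1 °C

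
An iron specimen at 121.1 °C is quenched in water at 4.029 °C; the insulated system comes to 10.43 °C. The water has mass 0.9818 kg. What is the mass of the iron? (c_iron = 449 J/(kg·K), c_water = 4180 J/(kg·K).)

m ≈ 0.529 kg

|Q_iron| = |Q_water|:
m·449·(121.1 − 10.43) = 0.9818·4180·(10.43 − 4.029)
49691 m = 26269  ⇒  m ≈ 0.5287 kg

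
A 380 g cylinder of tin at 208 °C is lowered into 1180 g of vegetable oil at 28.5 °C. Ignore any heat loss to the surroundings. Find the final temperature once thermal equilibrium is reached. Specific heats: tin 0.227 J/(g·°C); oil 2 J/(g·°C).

Heat gained plus heat lost sum to zero:
380·0.227·(T − 208) + 1180·2·(T − 28.5) = 0
(86.26 + 2360) T = 86.26·208 + 2360·28.5
T ≈ 34.83 °C

T_f ≈ 34.8 °C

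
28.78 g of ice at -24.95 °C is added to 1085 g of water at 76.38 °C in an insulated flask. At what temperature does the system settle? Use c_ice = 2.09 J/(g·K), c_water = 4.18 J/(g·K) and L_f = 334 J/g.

T_f ≈ 72.0 °C

Heat gained plus heat lost sum to zero:
warm ice to 0 °C: 28.78×2.09×(0 − (-24.95)) = 1500.7
  fusion: m_ice L_f = 28.78×334 = 9612.5
  meltwater 0→T: 28.78×4.18×T = 120.3 T
  water: 4535.3(T − 76.38)
4655.6 T = 346406 − 11113 = 335293
T ≈ 72.02 °C (positive, so assuming full melt was valid).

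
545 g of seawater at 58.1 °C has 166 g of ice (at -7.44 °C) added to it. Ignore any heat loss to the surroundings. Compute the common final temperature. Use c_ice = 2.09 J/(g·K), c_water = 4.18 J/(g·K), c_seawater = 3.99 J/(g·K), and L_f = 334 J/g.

T_f ≈ 23.8 °C

Energy balance with sensible and latent terms:
warm ice to 0 °C: 166×2.09×(0 − (-7.44)) = 2581.2; latent heat to melt: 166×334 = 55444; warm the meltwater: 693.88 T; seawater: 2174.6(T − 58.1)
2868.4 T = 126341 − 58025 = 68316
T ≈ 23.82 °C — above 0 °C, consistent with complete melting.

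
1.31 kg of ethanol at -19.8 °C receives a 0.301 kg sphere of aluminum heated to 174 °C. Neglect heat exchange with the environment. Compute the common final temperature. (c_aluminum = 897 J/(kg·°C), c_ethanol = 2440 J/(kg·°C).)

Heat gained plus heat lost sum to zero:
0.301*897*(T − 174) + 1.31*2440*(T − (-19.8)) = 0
3466.4 T = -16309
T = -16309/3466.4 ≈ -4.70 °C

T_f ≈ -4.7 °C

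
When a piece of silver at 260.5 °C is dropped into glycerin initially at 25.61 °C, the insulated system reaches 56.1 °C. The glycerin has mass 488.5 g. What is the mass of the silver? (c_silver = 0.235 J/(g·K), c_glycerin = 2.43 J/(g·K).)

Heat lost by the silver = heat gained by the glycerin:
m·0.235·(260.5 − 56.1) = 488.5·2.43·(56.1 − 25.61)
48.03 m = 36193  ⇒  m ≈ 753.5 g

m ≈ 753 g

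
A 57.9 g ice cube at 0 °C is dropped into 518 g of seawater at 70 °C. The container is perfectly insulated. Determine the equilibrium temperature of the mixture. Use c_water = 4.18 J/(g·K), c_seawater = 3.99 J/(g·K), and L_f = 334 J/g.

Let T be the final temperature. ΣQ_i = 0:
latent heat to melt: 57.9·334 = 19339
  meltwater 0→T: 57.9·4.18·T = 242.02 T
  seawater cools: 518·3.99·(T − 70) = 2066.8(T − 70)
2308.8 T = 144677 − 19339 = 125339
T ≈ 54.29 °C — above 0 °C, consistent with complete melting.

T_f ≈ 54.3 °C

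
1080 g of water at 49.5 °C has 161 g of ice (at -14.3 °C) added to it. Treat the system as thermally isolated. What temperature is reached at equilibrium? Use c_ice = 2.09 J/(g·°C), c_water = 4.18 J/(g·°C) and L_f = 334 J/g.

Conservation of energy gives ΣQ = 0:
warm ice to 0 °C: 161·2.09·(0 − (-14.3)) = 4811.8; fusion: m_ice L_f = 161·334 = 53774; warm the meltwater: 672.98 T; water: 4514.4(T − 49.5)
5187.4 T = 223463 − 58586 = 164877
T ≈ 31.78 °C. Since T > 0 °C, the all-ice-melts assumption holds.

T_f ≈ 31.8 °C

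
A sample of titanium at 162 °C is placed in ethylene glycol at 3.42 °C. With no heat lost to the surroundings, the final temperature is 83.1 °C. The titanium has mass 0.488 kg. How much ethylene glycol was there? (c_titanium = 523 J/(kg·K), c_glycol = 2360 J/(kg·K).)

Heat lost by the titanium = heat gained by the glycol:
0.488×523×(162 − 83.1) = m×2360×(83.1 − 3.42)
188045 m = 20137  ⇒  m ≈ 0.1071 kg

m ≈ 0.107 kg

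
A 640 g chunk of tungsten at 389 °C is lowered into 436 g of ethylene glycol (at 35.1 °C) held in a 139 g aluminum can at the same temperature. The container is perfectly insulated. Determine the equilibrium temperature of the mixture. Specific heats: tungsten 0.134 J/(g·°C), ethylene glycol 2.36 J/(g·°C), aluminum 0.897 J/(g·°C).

T_f ≈ 59.6 °C

Energy conservation, ΣQ = 0:
640·0.134·(T − 389) + 436·2.36·(T − 35.1) + 139·0.897·(T − 35.1) = 0
85.76(T − 389) + 1029(T − 35.1) + 124.68(T − 35.1) = 0
1239.4 T = 73854
T = 73854 / 1239.4 = 59.6 °C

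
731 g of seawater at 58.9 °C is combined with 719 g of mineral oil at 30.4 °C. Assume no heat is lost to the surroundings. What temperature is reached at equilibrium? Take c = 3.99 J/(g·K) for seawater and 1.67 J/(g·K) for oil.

T_f is the heat-capacity-weighted average of the initial temperatures:
T_f = (2916.7·58.9 + 1200.7·30.4) / (2916.7 + 1200.7)
    = 208295 / 4117.4 ≈ 50.59 °C

T_f ≈ 50.6 °C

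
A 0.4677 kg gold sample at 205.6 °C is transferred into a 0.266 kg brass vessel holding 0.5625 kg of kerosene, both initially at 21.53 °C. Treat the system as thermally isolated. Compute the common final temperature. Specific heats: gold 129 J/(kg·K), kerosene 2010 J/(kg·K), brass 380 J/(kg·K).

T_f ≈ 30.1 °C

Conservation of energy gives ΣQ = 0:
0.4677·129·(T − 205.6) + 0.5625·2010·(T − 21.53) + 0.266·380·(T − 21.53) = 0
1292 T = 38923
T ≈ 30.13 °C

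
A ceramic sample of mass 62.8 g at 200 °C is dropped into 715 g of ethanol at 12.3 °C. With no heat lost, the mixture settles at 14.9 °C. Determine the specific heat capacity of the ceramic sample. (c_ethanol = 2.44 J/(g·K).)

c ≈ 0.39 J/(g·K)

Taking heat into each body as positive, Σ m c ΔT = 0:
62.8·c·(14.9 − 200) + 715·2.44·(14.9 − 12.3) = 0
-11624 c = -4536
c = -4536/-11624 ≈ 0.3902 J/(g·K)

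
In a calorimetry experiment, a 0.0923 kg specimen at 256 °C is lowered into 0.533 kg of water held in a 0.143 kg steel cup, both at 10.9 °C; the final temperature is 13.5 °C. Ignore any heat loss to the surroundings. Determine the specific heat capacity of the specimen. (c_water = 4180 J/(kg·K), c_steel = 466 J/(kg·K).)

c ≈ 267 J/(kg·K)

Conservation of energy gives ΣQ = 0:
0.0923×c×(13.5 − 256) + 0.533×4180×(13.5 − 10.9) + 0.143×466×(13.5 − 10.9) = 0
-22.38 c = -5965.9
c = -5965.9/-22.38 ≈ 266.5 J/(kg·K)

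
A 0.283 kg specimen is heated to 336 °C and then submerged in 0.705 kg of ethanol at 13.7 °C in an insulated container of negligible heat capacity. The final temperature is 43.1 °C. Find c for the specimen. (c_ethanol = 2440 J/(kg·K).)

m_s c (T_s − T_f) = m_ethanol c_ethanol (T_f − T_0):
0.283×c×(336 − 43.1) = 0.705×2440×(43.1 − 13.7)
82.89 c = 50574  ⇒  c ≈ 610.1 J/(kg·K)

c ≈ 610 J/(kg·K)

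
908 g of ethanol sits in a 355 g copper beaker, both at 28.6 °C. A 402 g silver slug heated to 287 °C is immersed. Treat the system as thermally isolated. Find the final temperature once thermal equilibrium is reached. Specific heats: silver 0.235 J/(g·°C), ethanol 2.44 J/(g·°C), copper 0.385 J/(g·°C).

T_f ≈ 38.6 °C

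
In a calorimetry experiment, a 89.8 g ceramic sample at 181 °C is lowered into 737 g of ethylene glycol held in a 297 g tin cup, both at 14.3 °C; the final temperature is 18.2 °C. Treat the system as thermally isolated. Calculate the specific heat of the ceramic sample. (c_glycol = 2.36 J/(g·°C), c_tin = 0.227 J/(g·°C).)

c ≈ 0.482 J/(g·°C)

Energy conservation, ΣQ = 0:
89.8·c·(18.2 − 181) + 737·2.36·(18.2 − 14.3) + 297·0.227·(18.2 − 14.3) = 0
-14619 c = -7046.3
c = -7046.3/-14619 ≈ 0.482 J/(g·°C)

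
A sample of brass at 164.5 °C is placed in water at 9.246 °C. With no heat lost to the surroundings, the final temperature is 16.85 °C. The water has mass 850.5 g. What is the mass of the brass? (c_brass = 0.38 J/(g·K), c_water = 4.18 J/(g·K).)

m ≈ 482 g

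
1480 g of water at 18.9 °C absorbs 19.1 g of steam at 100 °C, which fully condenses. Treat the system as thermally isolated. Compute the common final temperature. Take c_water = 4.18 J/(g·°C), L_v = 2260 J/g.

T_f ≈ 26.8 °C

Conservation of energy gives ΣQ = 0:
steam→water at 100 °C releases m L_v = 19.1·2260 = 43166; condensed water 100 °C→T: 79.84(T − 100); water warms: 1480·4.18·(T − 18.9) = 6186.4(T − 18.9)
6266.2 T = 43166 + 7983.8 + 116923 = 168073
T ≈ 26.82 °C, under the boiling point, so the assumption holds.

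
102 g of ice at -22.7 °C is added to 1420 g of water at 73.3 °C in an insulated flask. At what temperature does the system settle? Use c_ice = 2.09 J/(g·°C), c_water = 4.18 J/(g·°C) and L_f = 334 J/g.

Heat gained plus heat lost sum to zero:
ice -22.7→0 °C: 102×2.09×22.7 = 4839.2; fusion: m_ice L_f = 102×334 = 34068; meltwater 0→T: 102×4.18×T = 426.36 T; water: 5935.6(T − 73.3)
6362 T = 435079 − 38907 = 396172
T ≈ 62.27 °C. Since T > 0 °C, the all-ice-melts assumption holds.

T_f ≈ 62.3 °C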